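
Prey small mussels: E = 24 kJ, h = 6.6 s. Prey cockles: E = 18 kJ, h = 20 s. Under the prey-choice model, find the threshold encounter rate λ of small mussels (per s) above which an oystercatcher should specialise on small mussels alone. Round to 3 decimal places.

0.050 per s

At the threshold, the rate on small mussels alone equals the profitability of cockles: λ·24/(1 + λ·6.6) = 18/20 = 0.9.
Rearranging, λ(24 − 0.9×6.6) = 0.9, so λ = 0.9/18.06 = 0.04983 per s.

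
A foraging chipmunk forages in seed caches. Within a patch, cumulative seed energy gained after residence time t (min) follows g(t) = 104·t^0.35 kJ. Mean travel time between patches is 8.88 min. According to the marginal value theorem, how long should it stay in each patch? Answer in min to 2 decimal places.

4.78 min

Maximise g(t)/(T+t): set derivative to zero → g'(t)(T+t) = g(t).
g'(t) = 0.35·104·t^-0.65. Setting 0.35·104·t^-0.65 = 104·t^0.35/(8.88+t) gives 0.35(8.88+t) = t, so 0.65·t = 0.35×8.88.
t* = 0.35×8.88/0.65 = 4.782 min.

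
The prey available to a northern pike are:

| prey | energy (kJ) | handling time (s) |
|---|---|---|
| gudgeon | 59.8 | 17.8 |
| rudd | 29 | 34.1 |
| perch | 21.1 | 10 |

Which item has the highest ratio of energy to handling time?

gudgeon

In descending order of E/h:
gudgeon: 59.8/17.8 = 3.36 kJ/s
perch: 21.1/10 = 2.11 kJ/s
rudd: 29/34.1 = 0.85 kJ/s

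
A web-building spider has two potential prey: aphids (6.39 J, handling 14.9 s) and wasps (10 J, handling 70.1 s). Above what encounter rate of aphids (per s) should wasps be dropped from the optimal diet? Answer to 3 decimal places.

0.033 per s

At the threshold, the rate on aphids alone equals the profitability of wasps: λ·6.39/(1 + λ·14.9) = 10/70.1 = 0.1427.
Rearranging, λ(6.39 − 0.1427×14.9) = 0.1427, so λ = 0.1427/4.264 = 0.03345 per s.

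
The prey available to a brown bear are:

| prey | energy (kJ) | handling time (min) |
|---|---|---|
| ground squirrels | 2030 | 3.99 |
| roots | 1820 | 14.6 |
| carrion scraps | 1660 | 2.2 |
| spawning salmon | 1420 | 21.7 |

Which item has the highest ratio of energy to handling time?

Profitability E/h (kJ/min): ground squirrels = 2030/3.99 = 509, roots = 1820/14.6 = 125, carrion scraps = 1660/2.2 = 755, spawning salmon = 1420/21.7 = 65.4.
Ranked: carrion scraps > ground squirrels > roots > spawning salmon.

carrion scraps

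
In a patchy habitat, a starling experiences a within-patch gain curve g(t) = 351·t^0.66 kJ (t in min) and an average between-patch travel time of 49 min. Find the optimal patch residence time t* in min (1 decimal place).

95.1 min

Maximise g(t)/(T+t): set derivative to zero → g'(t)(T+t) = g(t).
g'(t) = 0.66·351·t^-0.34. Setting 0.66·351·t^-0.34 = 351·t^0.66/(49+t) gives 0.66(49+t) = t, so 0.34·t = 0.66×49.
t* = 0.66×49/0.34 = 95.12 min.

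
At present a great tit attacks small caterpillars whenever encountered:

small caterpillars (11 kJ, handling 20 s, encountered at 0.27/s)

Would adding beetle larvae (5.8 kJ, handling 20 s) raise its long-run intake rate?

On small caterpillars alone, R = ΣλE/(1+Σλh) = 2.97/6.4 = 0.4641 kJ/s.
beetle larvae: E/h = 5.8/20 = 0.29 kJ/s.
0.29 < 0.4641, so adding beetle larvae would lower the average — exclude it.

No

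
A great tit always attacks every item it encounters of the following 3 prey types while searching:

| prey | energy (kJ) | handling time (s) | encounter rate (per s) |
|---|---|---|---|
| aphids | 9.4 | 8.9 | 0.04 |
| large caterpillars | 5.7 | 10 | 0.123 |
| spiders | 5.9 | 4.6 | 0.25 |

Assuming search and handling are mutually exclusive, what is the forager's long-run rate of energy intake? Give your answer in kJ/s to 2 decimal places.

0.68 kJ/s

R = Σλ_iE_i / (1 + Σλ_ih_i)
Numerator: 0.04×9.4 + 0.123×5.7 + 0.25×5.9 = 2.552
Denominator: 1 + 0.04×8.9 + 0.123×10 + 0.25×4.6 = 3.736
R = 2.552/3.736 = 0.6831 kJ/s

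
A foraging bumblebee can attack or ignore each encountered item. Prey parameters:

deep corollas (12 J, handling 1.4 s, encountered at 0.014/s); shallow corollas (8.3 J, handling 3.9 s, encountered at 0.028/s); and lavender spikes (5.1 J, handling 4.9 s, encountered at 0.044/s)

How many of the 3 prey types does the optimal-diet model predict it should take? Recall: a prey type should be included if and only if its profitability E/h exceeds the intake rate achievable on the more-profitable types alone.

E/h in descending order: deep corollas 8.57, shallow corollas 2.13, lavender spikes 1.04 J/s. The optimal diet is the largest prefix of this list for which every included type satisfies E_i/h_i > R on the types above it.
Rate on top 1: 0.1648. shallow corollas: 2.13 > 0.1648 → include.
Rate on top 2: 0.3547. lavender spikes: 1.04 > 0.3547 → include.
Optimal diet: deep corollas, shallow corollas, lavender spikes — 3 of 3 types.

3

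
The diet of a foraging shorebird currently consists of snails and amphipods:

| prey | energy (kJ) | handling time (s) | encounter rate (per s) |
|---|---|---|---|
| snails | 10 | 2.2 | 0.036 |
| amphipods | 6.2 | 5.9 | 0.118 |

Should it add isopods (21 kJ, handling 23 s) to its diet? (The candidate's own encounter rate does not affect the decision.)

Current rate: (0.036×10 + 0.118×6.2)/(1 + 0.036×2.2 + 0.118×5.9) = 0.6148 kJ/s.
Profitability of isopods: 21/23 = 0.913 kJ/s.
Since 0.913 > R, including isopods increases the long-run rate.

Yes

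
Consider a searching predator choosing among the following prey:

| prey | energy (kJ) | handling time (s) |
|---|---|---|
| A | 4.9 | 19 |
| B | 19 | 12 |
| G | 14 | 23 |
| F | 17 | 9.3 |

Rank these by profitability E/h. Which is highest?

F

Profitability E/h (kJ/s): A = 4.9/19 = 0.258, B = 19/12 = 1.58, G = 14/23 = 0.609, F = 17/9.3 = 1.83.
Ranked: F > B > G > A.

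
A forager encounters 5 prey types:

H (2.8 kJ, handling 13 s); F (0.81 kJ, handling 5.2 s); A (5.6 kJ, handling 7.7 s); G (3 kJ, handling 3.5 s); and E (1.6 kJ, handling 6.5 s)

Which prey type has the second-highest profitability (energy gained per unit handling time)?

Profitability E/h (kJ/s): H = 2.8/13 = 0.215, F = 0.81/5.2 = 0.156, A = 5.6/7.7 = 0.727, G = 3/3.5 = 0.857, E = 1.6/6.5 = 0.246.
Ranked: G > A > E > H > F.

A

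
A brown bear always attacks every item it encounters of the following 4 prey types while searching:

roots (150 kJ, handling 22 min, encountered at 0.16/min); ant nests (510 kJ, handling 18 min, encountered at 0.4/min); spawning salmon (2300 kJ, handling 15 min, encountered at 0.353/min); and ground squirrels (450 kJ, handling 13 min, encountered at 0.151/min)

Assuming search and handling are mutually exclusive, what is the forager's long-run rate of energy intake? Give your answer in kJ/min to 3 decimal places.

Energy encountered per unit search time: 0.16×150 + 0.4×510 + 0.353×2300 + 0.151×450 = 1108 kJ/min.
Handling time per unit search time: 0.16×22 + 0.4×18 + 0.353×15 + 0.151×13 = 17.98.
Rate = 1108/(1 + 17.98) = 58.38 kJ/min.

58.375 kJ/min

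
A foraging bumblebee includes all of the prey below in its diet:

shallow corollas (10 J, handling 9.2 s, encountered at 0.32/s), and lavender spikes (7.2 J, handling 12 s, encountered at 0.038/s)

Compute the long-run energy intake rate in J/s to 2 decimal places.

0.79 J/s

Energy encountered per unit search time: 0.32×10 + 0.038×7.2 = 3.474 J/s.
Handling time per unit search time: 0.32×9.2 + 0.038×12 = 3.4.
Rate = 3.474/(1 + 3.4) = 0.7895 J/s.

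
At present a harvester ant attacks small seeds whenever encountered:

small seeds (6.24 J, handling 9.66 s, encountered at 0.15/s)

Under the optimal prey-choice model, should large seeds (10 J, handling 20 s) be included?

On small seeds alone, R = ΣλE/(1+Σλh) = 0.936/2.449 = 0.3822 J/s.
Profitability of large seeds: 10/20 = 0.5 J/s.
Since 0.5 > R, including large seeds increases the long-run rate.

Yes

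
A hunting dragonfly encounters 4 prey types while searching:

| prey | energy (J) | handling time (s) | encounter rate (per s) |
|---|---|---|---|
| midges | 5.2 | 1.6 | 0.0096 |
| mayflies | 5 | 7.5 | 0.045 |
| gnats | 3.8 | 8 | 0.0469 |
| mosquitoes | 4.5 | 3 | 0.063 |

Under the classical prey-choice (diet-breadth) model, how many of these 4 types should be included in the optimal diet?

Profitabilities (E/h, J/s): midges 3.25, mosquitoes 1.5, mayflies 0.667, gnats 0.475. Add prey in this order while the next type's profitability exceeds the intake rate on those already taken.
Rate on top 1: 0.04916. mosquitoes: 1.5 > 0.04916 → include.
Rate on top 2: 0.2768. mayflies: 0.667 > 0.2768 → include.
Rate on top 3: 0.3622. gnats: 0.475 > 0.3622 → include.
Optimal diet: midges, mosquitoes, mayflies, gnats — 4 of 4 types.

4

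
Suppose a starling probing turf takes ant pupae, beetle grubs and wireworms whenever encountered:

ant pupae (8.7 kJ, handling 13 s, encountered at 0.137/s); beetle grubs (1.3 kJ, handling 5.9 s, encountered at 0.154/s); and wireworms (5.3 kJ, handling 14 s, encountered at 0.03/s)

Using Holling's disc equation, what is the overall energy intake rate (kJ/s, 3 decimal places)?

R = Σλ_iE_i / (1 + Σλ_ih_i)
Numerator: 0.137×8.7 + 0.154×1.3 + 0.03×5.3 = 1.551
Denominator: 1 + 0.137×13 + 0.154×5.9 + 0.03×14 = 4.11
R = 1.551/4.11 = 0.3774 kJ/s

0.377 kJ/s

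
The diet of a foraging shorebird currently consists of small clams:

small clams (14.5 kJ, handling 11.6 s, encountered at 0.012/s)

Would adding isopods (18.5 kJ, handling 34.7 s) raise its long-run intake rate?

On small clams alone, R = ΣλE/(1+Σλh) = 0.174/1.139 = 0.1527 kJ/s.
Profitability of isopods: 18.5/34.7 = 0.5331 kJ/s.
0.5331 > 0.1527, so adding isopods raises the average — include it.

Yes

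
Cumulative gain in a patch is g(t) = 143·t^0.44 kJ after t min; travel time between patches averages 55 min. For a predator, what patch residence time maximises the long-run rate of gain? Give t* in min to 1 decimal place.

Optimal t* satisfies g'(t*) = g(t*)/(T + t*).
g'(t) = 0.44·143·t^-0.56. Setting 0.44·143·t^-0.56 = 143·t^0.44/(55+t) gives 0.44(55+t) = t, so 0.56·t = 0.44×55.
t* = 0.44×55/0.56 = 43.21 min.

43.2 min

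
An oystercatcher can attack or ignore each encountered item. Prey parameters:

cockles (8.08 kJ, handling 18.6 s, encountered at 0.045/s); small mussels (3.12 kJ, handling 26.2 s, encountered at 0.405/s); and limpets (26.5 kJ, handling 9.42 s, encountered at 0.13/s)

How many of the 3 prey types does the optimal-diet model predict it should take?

1

E/h in descending order: limpets 2.81, cockles 0.434, small mussels 0.119 kJ/s. The optimal diet is the largest prefix of this list for which every included type satisfies E_i/h_i > R on the types above it.
Rate on top 1: 1.549. cockles: 0.434 < 1.549 → exclude; stop.
Optimal diet: limpets — 1 of 3 types.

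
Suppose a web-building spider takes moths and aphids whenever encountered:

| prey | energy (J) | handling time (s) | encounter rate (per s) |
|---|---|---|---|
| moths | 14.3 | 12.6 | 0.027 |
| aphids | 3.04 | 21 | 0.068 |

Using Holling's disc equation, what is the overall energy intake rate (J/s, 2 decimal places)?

0.21 J/s

R = Σλ_iE_i / (1 + Σλ_ih_i)
Numerator: 0.027×14.3 + 0.068×3.04 = 0.5928
Denominator: 1 + 0.027×12.6 + 0.068×21 = 2.768
R = 0.5928/2.768 = 0.2142 J/s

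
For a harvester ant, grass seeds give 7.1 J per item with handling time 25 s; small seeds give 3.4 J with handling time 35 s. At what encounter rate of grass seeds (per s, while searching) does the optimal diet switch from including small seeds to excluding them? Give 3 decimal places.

0.021 per s

At the threshold, the rate on grass seeds alone equals the profitability of small seeds: λ·7.1/(1 + λ·25) = 3.4/35 = 0.09714.
Rearranging, λ(7.1 − 0.09714×25) = 0.09714, so λ = 0.09714/4.671 = 0.0208 per s.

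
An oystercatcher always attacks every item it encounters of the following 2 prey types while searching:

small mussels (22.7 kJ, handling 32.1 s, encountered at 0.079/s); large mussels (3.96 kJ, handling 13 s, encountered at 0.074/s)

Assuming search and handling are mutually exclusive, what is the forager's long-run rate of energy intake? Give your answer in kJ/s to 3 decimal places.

R = Σλ_iE_i / (1 + Σλ_ih_i)
Numerator: 0.079×22.7 + 0.074×3.96 = 2.086
Denominator: 1 + 0.079×32.1 + 0.074×13 = 4.498
R = 2.086/4.498 = 0.4638 kJ/s

0.464 kJ/s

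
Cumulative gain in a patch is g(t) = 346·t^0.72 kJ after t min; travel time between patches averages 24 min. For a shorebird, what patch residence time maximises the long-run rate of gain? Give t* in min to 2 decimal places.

Maximise g(t)/(T+t): set derivative to zero → g'(t)(T+t) = g(t).
g'(t) = 0.72·346·t^-0.28. Setting 0.72·346·t^-0.28 = 346·t^0.72/(24+t) gives 0.72(24+t) = t, so 0.28·t = 0.72×24.
t* = 0.72×24/0.28 = 61.71 min.

61.71 min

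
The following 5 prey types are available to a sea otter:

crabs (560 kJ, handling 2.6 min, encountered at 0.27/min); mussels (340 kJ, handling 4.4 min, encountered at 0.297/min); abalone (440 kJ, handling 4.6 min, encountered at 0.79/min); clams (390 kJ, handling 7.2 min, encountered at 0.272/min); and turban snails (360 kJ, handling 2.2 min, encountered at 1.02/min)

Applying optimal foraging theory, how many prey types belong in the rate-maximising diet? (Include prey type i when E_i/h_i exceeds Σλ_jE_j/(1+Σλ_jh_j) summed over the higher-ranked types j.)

Profitabilities (E/h, kJ/min): crabs 215, turban snails 164, abalone 95.7, mussels 77.3, clams 54.2. Add prey in this order while the next type's profitability exceeds the intake rate on those already taken.
Rate on top 1: 88.84. turban snails: 164 > 88.84 → include.
Rate on top 2: 131.4. abalone: 95.7 < 131.4 → exclude; stop.
Optimal diet: crabs, turban snails — 2 of 5 types.

2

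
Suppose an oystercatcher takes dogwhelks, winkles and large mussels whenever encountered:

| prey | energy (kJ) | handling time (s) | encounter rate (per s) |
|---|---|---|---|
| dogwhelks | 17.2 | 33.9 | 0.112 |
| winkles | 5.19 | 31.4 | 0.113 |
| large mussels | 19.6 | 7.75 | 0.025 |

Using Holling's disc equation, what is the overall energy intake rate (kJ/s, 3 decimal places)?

R = (0.112×17.2 + 0.113×5.19 + 0.025×19.6) / (1 + 0.112×33.9 + 0.113×31.4 + 0.025×7.75) = 3.003/8.539 = 0.3517 kJ/s.

0.352 kJ/s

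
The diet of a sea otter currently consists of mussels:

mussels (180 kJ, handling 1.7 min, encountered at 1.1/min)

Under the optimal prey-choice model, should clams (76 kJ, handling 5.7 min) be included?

No

Intake rate on the current diet: R = (1.1×180) / (1 + 1.1×1.7) = 198/2.87 = 68.99 kJ/min.
clams: E/h = 76/5.7 = 13.33 kJ/min.
Since 13.33 < R, time spent handling clams is better spent searching.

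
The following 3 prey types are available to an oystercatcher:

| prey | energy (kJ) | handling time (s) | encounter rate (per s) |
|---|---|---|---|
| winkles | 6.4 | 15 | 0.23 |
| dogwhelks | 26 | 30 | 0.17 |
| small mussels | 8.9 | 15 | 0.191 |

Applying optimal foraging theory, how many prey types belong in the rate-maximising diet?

1

E/h in descending order: dogwhelks 0.867, small mussels 0.593, winkles 0.427 kJ/s. The optimal diet is the largest prefix of this list for which every included type satisfies E_i/h_i > R on the types above it.
Rate on top 1: 0.7246. small mussels: 0.593 < 0.7246 → exclude; stop.
Optimal diet: dogwhelks — 1 of 3 types.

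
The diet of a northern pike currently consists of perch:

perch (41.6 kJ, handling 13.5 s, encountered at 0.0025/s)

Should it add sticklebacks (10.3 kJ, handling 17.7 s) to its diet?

Yes

On perch alone, R = ΣλE/(1+Σλh) = 0.104/1.034 = 0.1006 kJ/s.
Profitability of sticklebacks: 10.3/17.7 = 0.5819 kJ/s.
Since 0.5819 > R, including sticklebacks increases the long-run rate.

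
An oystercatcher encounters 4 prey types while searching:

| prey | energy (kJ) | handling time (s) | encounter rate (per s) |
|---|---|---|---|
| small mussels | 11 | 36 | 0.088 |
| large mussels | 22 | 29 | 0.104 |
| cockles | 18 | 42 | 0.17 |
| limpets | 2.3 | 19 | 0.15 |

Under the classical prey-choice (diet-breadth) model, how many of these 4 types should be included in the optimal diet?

E/h in descending order: large mussels 0.759, cockles 0.429, small mussels 0.306, limpets 0.121 kJ/s. The optimal diet is the largest prefix of this list for which every included type satisfies E_i/h_i > R on the types above it.
Rate on top 1: 0.5697. cockles: 0.429 < 0.5697 → exclude; stop.
Optimal diet: large mussels — 1 of 4 types.

1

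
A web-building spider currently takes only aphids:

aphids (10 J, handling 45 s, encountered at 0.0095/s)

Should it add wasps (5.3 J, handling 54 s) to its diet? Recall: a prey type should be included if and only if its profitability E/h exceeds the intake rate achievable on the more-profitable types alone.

Intake rate on the current diet: R = (0.0095×10) / (1 + 0.0095×45) = 0.095/1.427 = 0.06655 J/s.
Profitability of wasps: 5.3/54 = 0.09815 J/s.
0.09815 > 0.06655, so adding wasps raises the average — include it.

Yes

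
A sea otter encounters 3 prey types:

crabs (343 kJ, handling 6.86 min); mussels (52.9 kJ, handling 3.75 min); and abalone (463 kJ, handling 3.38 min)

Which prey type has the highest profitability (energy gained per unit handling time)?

abalone

In descending order of E/h:
abalone: 463/3.38 = 137 kJ/min
crabs: 343/6.86 = 50 kJ/min
mussels: 52.9/3.75 = 14.1 kJ/min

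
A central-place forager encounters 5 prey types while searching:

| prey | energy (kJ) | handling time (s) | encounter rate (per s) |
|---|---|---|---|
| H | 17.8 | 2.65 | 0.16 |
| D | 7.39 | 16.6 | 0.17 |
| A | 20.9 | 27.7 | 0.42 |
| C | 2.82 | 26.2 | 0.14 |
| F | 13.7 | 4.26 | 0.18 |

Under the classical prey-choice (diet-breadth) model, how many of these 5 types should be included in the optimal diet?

Rank by E/h (kJ/s): H 6.72, F 3.22, A 0.755, D 0.445, C 0.108. Include each in turn until the next type's E/h falls below the running intake rate.
Rate on top 1: 2. F: 3.22 > 2 → include.
Rate on top 2: 2.426. A: 0.755 < 2.426 → exclude; stop.
Optimal diet: H, F — 2 of 5 types.

2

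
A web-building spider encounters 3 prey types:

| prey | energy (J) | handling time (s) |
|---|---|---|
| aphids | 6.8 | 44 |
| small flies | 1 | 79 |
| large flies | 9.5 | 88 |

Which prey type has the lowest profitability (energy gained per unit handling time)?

Profitability E/h (J/s): aphids = 6.8/44 = 0.155, small flies = 1/79 = 0.0127, large flies = 9.5/88 = 0.108.
Ranked: aphids > large flies > small flies.

small flies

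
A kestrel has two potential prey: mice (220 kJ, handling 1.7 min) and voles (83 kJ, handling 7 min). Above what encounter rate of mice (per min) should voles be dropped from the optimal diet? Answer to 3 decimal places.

Drop voles once their profitability E₂/h₂ falls below the rate achievable on mice alone: E₂/h₂ = λE₁/(1 + λh₁).
Solve for λ: λE₁h₂ = E₂(1 + λh₁) → λ(E₁h₂ − E₂h₁) = E₂ → λ = E₂/(E₁h₂ − E₂h₁).
λ = 83/(220×7 − 83×1.7) = 83/1399 = 0.05933 per min.

0.059 per min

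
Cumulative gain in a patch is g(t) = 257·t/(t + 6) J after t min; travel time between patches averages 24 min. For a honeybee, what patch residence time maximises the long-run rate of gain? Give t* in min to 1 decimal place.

By the marginal value theorem, leave when the instantaneous gain rate g'(t) equals the habitat-wide average g(t)/(T + t).
g'(t) = 257·6/(t + 6)². Setting 257·6/(t+6)² = 257t/[(t+6)(24+t)] gives 6(24+t) = t(t+6), so t² = 6×24 = 144.
t* = √144 = 12 min.

12.0 min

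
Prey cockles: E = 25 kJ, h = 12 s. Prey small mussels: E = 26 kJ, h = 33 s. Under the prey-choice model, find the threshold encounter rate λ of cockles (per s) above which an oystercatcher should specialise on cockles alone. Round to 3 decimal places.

0.051 per s

At the threshold, the rate on cockles alone equals the profitability of small mussels: λ·25/(1 + λ·12) = 26/33 = 0.7879.
Rearranging, λ(25 − 0.7879×12) = 0.7879, so λ = 0.7879/15.55 = 0.05068 per s.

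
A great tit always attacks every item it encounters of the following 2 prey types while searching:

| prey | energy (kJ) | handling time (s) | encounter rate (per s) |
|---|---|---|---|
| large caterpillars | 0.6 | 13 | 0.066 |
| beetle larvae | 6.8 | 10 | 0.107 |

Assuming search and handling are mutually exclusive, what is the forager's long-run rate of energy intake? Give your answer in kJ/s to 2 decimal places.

R = (0.066×0.6 + 0.107×6.8) / (1 + 0.066×13 + 0.107×10) = 0.7672/2.928 = 0.262 kJ/s.

0.26 kJ/s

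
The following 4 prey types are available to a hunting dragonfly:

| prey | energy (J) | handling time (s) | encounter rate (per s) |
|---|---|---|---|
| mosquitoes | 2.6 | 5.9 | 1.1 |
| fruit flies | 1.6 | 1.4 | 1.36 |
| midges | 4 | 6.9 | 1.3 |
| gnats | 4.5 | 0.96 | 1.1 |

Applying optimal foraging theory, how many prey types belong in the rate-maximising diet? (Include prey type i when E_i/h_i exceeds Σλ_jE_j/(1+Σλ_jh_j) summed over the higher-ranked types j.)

1

E/h in descending order: gnats 4.69, fruit flies 1.14, midges 0.58, mosquitoes 0.441 J/s. The optimal diet is the largest prefix of this list for which every included type satisfies E_i/h_i > R on the types above it.
Rate on top 1: 2.408. fruit flies: 1.14 < 2.408 → exclude; stop.
Optimal diet: gnats — 1 of 4 types.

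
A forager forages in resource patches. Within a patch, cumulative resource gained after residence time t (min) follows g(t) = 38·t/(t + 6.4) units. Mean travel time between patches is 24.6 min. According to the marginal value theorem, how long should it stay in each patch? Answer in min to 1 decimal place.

By the marginal value theorem, leave when the instantaneous gain rate g'(t) equals the habitat-wide average g(t)/(T + t).
g'(t) = 38·6.4/(t + 6.4)². Setting 38·6.4/(t+6.4)² = 38t/[(t+6.4)(24.6+t)] gives 6.4(24.6+t) = t(t+6.4), so t² = 6.4×24.6 = 157.4.
t* = √157.4 = 12.55 min.

12.5 min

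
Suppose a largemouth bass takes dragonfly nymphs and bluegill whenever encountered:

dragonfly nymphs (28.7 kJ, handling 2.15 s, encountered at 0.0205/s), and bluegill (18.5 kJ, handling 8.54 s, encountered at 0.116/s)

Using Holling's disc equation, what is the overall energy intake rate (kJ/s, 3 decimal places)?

1.344 kJ/s

R = Σλ_iE_i / (1 + Σλ_ih_i)
Numerator: 0.0205×28.7 + 0.116×18.5 = 2.734
Denominator: 1 + 0.0205×2.15 + 0.116×8.54 = 2.035
R = 2.734/2.035 = 1.344 kJ/s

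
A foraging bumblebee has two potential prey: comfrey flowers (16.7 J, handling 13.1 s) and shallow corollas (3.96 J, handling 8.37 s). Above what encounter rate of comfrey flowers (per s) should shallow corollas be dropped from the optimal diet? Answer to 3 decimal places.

0.045 per s

At the threshold, the rate on comfrey flowers alone equals the profitability of shallow corollas: λ·16.7/(1 + λ·13.1) = 3.96/8.37 = 0.4731.
Rearranging, λ(16.7 − 0.4731×13.1) = 0.4731, so λ = 0.4731/10.5 = 0.04505 per s.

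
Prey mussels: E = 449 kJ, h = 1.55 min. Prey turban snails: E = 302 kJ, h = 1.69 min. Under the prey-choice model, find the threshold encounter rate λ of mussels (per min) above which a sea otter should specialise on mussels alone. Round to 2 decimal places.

1.04 per min

The zero-one rule: include turban snails iff E₂/h₂ > λE₁/(1+λh₁). Equality gives the switch point.
λE₁h₂ = E₂ + λE₂h₁ ⇒ λ = E₂/(E₁h₂ − E₂h₁) = 302/(758.8 − 468.1) = 1.039 per min.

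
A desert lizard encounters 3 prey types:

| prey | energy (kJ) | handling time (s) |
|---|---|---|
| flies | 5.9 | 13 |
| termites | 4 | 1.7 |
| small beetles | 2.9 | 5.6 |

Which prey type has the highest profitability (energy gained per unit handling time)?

termites

Profitability E/h (kJ/s): flies = 5.9/13 = 0.454, termites = 4/1.7 = 2.35, small beetles = 2.9/5.6 = 0.518.
Ranked: termites > small beetles > flies.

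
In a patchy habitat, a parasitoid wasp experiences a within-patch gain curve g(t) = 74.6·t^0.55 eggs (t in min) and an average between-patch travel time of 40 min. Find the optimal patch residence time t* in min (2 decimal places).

48.89 min

By the marginal value theorem, leave when the instantaneous gain rate g'(t) equals the habitat-wide average g(t)/(T + t).
g'(t) = 0.55·74.6·t^-0.45. Setting 0.55·74.6·t^-0.45 = 74.6·t^0.55/(40+t) gives 0.55(40+t) = t, so 0.45·t = 0.55×40.
t* = 0.55×40/0.45 = 48.89 min.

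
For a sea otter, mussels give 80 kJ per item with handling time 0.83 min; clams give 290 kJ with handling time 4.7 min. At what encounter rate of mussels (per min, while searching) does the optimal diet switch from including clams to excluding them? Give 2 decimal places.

Drop clams once their profitability E₂/h₂ falls below the rate achievable on mussels alone: E₂/h₂ = λE₁/(1 + λh₁).
Solve for λ: λE₁h₂ = E₂(1 + λh₁) → λ(E₁h₂ − E₂h₁) = E₂ → λ = E₂/(E₁h₂ − E₂h₁).
λ = 290/(80×4.7 − 290×0.83) = 290/135.3 = 2.143 per min.

2.14 per min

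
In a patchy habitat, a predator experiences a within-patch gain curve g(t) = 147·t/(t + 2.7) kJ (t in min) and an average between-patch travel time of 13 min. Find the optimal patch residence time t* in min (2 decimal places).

Maximise g(t)/(T+t): set derivative to zero → g'(t)(T+t) = g(t).
g'(t) = 147·2.7/(t + 2.7)². Setting 147·2.7/(t+2.7)² = 147t/[(t+2.7)(13+t)] gives 2.7(13+t) = t(t+2.7), so t² = 2.7×13 = 35.1.
t* = √35.1 = 5.925 min.

5.92 min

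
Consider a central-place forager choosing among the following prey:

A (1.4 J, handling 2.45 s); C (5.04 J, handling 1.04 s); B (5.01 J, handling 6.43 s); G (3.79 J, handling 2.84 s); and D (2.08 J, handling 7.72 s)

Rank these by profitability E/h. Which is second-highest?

G

In descending order of E/h:
C: 5.04/1.04 = 4.85 J/s
G: 3.79/2.84 = 1.33 J/s
B: 5.01/6.43 = 0.779 J/s
A: 1.4/2.45 = 0.571 J/s
D: 2.08/7.72 = 0.269 J/s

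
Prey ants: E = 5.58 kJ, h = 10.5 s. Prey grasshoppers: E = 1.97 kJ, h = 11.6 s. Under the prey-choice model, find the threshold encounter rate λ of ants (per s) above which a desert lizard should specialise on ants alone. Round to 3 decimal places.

0.045 per s

Drop grasshoppers once their profitability E₂/h₂ falls below the rate achievable on ants alone: E₂/h₂ = λE₁/(1 + λh₁).
Solve for λ: λE₁h₂ = E₂(1 + λh₁) → λ(E₁h₂ − E₂h₁) = E₂ → λ = E₂/(E₁h₂ − E₂h₁).
λ = 1.97/(5.58×11.6 − 1.97×10.5) = 1.97/44.04 = 0.04473 per s.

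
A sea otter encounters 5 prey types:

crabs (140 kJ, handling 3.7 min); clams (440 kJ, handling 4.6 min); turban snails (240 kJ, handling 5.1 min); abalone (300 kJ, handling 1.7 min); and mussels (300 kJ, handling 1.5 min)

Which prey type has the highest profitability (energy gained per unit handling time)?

In descending order of E/h:
mussels: 300/1.5 = 200 kJ/min
abalone: 300/1.7 = 176 kJ/min
clams: 440/4.6 = 95.7 kJ/min
turban snails: 240/5.1 = 47.1 kJ/min
crabs: 140/3.7 = 37.8 kJ/min

mussels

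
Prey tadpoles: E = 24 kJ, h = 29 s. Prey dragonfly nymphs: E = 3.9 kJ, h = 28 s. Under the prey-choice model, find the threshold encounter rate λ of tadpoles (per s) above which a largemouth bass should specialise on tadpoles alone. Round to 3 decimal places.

0.007 per s

The zero-one rule: include dragonfly nymphs iff E₂/h₂ > λE₁/(1+λh₁). Equality gives the switch point.
λE₁h₂ = E₂ + λE₂h₁ ⇒ λ = E₂/(E₁h₂ − E₂h₁) = 3.9/(672 − 113.1) = 0.006978 per s.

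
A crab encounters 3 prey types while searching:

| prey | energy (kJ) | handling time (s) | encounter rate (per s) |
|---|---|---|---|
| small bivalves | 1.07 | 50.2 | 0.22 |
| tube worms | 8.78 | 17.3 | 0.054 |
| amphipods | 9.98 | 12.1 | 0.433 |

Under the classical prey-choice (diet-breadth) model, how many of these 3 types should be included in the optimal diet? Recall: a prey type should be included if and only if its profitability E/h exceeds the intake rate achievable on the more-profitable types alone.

Rank by E/h (kJ/s): amphipods 0.825, tube worms 0.508, small bivalves 0.0213. Include each in turn until the next type's E/h falls below the running intake rate.
Rate on top 1: 0.6926. tube worms: 0.508 < 0.6926 → exclude; stop.
Optimal diet: amphipods — 1 of 3 types.

1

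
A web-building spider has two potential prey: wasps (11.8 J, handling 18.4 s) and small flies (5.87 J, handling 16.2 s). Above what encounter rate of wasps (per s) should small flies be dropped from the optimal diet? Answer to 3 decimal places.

The zero-one rule: include small flies iff E₂/h₂ > λE₁/(1+λh₁). Equality gives the switch point.
λE₁h₂ = E₂ + λE₂h₁ ⇒ λ = E₂/(E₁h₂ − E₂h₁) = 5.87/(191.2 − 108) = 0.07059 per s.

0.071 per s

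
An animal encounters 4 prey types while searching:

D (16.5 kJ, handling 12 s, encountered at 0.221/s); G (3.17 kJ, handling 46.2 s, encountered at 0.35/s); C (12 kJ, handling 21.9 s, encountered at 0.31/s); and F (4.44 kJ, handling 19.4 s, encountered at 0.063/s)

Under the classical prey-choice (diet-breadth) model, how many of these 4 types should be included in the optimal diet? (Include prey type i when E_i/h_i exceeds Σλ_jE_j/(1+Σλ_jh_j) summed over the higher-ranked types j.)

1

Profitabilities (E/h, kJ/s): D 1.38, C 0.548, F 0.229, G 0.0686. Add prey in this order while the next type's profitability exceeds the intake rate on those already taken.
Rate on top 1: 0.9985. C: 0.548 < 0.9985 → exclude; stop.
Optimal diet: D — 1 of 4 types.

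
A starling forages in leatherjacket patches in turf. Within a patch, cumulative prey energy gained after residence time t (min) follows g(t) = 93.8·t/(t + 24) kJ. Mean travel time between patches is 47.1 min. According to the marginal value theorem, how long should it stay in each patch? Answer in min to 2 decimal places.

33.62 min

Optimal t* satisfies g'(t*) = g(t*)/(T + t*).
g'(t) = 93.8·24/(t + 24)². Setting 93.8·24/(t+24)² = 93.8t/[(t+24)(47.1+t)] gives 24(47.1+t) = t(t+24), so t² = 24×47.1 = 1130.
t* = √1130 = 33.62 min.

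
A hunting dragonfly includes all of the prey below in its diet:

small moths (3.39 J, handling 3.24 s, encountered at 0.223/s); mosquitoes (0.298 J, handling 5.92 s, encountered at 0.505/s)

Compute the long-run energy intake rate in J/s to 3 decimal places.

Energy encountered per unit search time: 0.223×3.39 + 0.505×0.298 = 0.9065 J/s.
Handling time per unit search time: 0.223×3.24 + 0.505×5.92 = 3.712.
Rate = 0.9065/(1 + 3.712) = 0.1924 J/s.

0.192 J/s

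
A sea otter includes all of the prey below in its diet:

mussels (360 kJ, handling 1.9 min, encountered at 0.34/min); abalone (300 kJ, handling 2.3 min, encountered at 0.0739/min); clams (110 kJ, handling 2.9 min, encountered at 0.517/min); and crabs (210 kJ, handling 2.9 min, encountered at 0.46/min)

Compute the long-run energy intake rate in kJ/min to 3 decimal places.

Energy encountered per unit search time: 0.34×360 + 0.0739×300 + 0.517×110 + 0.46×210 = 298 kJ/min.
Handling time per unit search time: 0.34×1.9 + 0.0739×2.3 + 0.517×2.9 + 0.46×2.9 = 3.649.
Rate = 298/(1 + 3.649) = 64.1 kJ/min.

64.105 kJ/min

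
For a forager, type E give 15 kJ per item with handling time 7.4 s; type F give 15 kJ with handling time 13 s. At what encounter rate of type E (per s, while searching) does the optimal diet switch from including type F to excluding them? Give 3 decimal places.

Drop type F once their profitability E₂/h₂ falls below the rate achievable on type E alone: E₂/h₂ = λE₁/(1 + λh₁).
Solve for λ: λE₁h₂ = E₂(1 + λh₁) → λ(E₁h₂ − E₂h₁) = E₂ → λ = E₂/(E₁h₂ − E₂h₁).
λ = 15/(15×13 − 15×7.4) = 15/84 = 0.1786 per s.

0.179 per s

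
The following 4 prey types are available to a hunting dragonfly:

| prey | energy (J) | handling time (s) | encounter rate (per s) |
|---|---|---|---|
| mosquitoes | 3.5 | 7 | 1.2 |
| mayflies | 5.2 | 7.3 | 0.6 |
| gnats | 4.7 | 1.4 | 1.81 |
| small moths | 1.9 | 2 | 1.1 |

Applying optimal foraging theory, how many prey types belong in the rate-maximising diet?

Rank by E/h (J/s): gnats 3.36, small moths 0.95, mayflies 0.712, mosquitoes 0.5. Include each in turn until the next type's E/h falls below the running intake rate.
Rate on top 1: 2.407. small moths: 0.95 < 2.407 → exclude; stop.
Optimal diet: gnats — 1 of 4 types.

1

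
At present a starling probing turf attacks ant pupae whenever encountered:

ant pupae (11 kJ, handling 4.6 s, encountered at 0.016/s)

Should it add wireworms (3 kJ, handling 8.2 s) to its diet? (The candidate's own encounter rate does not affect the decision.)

On ant pupae alone, R = ΣλE/(1+Σλh) = 0.176/1.074 = 0.1639 kJ/s.
Profitability of wireworms: 3/8.2 = 0.3659 kJ/s.
Since 0.3659 > R, including wireworms increases the long-run rate.

Yes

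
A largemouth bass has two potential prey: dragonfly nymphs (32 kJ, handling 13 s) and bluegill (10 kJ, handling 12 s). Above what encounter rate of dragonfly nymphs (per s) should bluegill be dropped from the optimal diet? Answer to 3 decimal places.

0.039 per s

The zero-one rule: include bluegill iff E₂/h₂ > λE₁/(1+λh₁). Equality gives the switch point.
λE₁h₂ = E₂ + λE₂h₁ ⇒ λ = E₂/(E₁h₂ − E₂h₁) = 10/(384 − 130) = 0.03937 per s.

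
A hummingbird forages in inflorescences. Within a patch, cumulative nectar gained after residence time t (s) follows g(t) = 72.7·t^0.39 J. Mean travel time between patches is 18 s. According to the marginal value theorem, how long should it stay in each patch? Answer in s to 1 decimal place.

11.5 s

Maximise g(t)/(T+t): set derivative to zero → g'(t)(T+t) = g(t).
g'(t) = 0.39·72.7·t^-0.61. Setting 0.39·72.7·t^-0.61 = 72.7·t^0.39/(18+t) gives 0.39(18+t) = t, so 0.61·t = 0.39×18.
t* = 0.39×18/0.61 = 11.51 s.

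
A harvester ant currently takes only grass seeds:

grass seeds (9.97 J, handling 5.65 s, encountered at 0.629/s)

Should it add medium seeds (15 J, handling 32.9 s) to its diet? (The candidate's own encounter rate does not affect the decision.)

No

On grass seeds alone, R = ΣλE/(1+Σλh) = 6.271/4.554 = 1.377 J/s.
Profitability of medium seeds: 15/32.9 = 0.4559 J/s.
Since 0.4559 < R, time spent handling medium seeds is better spent searching.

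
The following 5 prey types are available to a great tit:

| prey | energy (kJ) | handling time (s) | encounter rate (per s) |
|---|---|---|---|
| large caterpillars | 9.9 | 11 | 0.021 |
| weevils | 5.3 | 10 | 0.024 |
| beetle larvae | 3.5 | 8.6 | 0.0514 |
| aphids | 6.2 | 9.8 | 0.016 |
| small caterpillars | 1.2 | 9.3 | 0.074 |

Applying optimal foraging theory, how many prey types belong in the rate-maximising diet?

Profitabilities (E/h, kJ/s): large caterpillars 0.9, aphids 0.633, weevils 0.53, beetle larvae 0.407, small caterpillars 0.129. Add prey in this order while the next type's profitability exceeds the intake rate on those already taken.
Rate on top 1: 0.1689. aphids: 0.633 > 0.1689 → include.
Rate on top 2: 0.2213. weevils: 0.53 > 0.2213 → include.
Rate on top 3: 0.2668. beetle larvae: 0.407 > 0.2668 → include.
Rate on top 4: 0.2967. small caterpillars: 0.129 < 0.2967 → exclude; stop.
Optimal diet: large caterpillars, aphids, weevils, beetle larvae — 4 of 5 types.

4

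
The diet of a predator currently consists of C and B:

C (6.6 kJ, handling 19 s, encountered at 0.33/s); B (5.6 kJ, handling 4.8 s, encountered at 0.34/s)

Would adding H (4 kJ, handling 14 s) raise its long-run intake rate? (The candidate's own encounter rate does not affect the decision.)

Current rate: (0.33×6.6 + 0.34×5.6)/(1 + 0.33×19 + 0.34×4.8) = 0.4585 kJ/s.
Profitability of H: 4/14 = 0.2857 kJ/s.
Since 0.2857 < R, time spent handling H is better spent searching.

No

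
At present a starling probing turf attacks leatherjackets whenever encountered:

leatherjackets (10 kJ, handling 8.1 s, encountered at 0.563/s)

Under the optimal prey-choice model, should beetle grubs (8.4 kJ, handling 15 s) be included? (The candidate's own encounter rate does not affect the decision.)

No

On leatherjackets alone, R = ΣλE/(1+Σλh) = 5.63/5.56 = 1.013 kJ/s.
beetle grubs: E/h = 8.4/15 = 0.56 kJ/s.
0.56 < 1.013, so adding beetle grubs would lower the average — exclude it.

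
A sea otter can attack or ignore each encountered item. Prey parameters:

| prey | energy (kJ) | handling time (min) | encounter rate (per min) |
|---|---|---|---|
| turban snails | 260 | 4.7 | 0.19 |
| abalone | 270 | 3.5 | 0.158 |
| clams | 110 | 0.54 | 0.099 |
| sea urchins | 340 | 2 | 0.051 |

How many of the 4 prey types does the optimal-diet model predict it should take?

4

Rank by E/h (kJ/min): clams 204, sea urchins 170, abalone 77.1, turban snails 55.3. Include each in turn until the next type's E/h falls below the running intake rate.
Rate on top 1: 10.34. sea urchins: 170 > 10.34 → include.
Rate on top 2: 24.43. abalone: 77.1 > 24.43 → include.
Rate on top 3: 41.49. turban snails: 55.3 > 41.49 → include.
Optimal diet: clams, sea urchins, abalone, turban snails — 4 of 4 types.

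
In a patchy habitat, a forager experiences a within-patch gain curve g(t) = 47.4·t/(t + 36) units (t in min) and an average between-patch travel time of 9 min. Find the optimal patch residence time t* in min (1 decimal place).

18.0 min

Optimal t* satisfies g'(t*) = g(t*)/(T + t*).
g'(t) = 47.4·36/(t + 36)². Setting 47.4·36/(t+36)² = 47.4t/[(t+36)(9+t)] gives 36(9+t) = t(t+36), so t² = 36×9 = 324.
t* = √324 = 18 min.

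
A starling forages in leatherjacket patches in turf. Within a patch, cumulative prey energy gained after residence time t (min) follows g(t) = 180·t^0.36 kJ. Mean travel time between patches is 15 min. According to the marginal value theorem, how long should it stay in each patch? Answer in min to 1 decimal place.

By the marginal value theorem, leave when the instantaneous gain rate g'(t) equals the habitat-wide average g(t)/(T + t).
g'(t) = 0.36·180·t^-0.64. Setting 0.36·180·t^-0.64 = 180·t^0.36/(15+t) gives 0.36(15+t) = t, so 0.64·t = 0.36×15.
t* = 0.36×15/0.64 = 8.437 min.

8.4 min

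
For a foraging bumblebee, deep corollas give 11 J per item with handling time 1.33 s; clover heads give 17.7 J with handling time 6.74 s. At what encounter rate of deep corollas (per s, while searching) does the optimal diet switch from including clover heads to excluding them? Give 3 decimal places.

0.350 per s

At the threshold, the rate on deep corollas alone equals the profitability of clover heads: λ·11/(1 + λ·1.33) = 17.7/6.74 = 2.626.
Rearranging, λ(11 − 2.626×1.33) = 2.626, so λ = 2.626/7.507 = 0.3498 per s.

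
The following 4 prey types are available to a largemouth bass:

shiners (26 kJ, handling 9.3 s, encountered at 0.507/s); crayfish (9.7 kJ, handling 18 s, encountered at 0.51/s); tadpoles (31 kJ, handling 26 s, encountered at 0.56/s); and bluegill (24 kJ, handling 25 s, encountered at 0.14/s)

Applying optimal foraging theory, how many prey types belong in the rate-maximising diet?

1

Rank by E/h (kJ/s): shiners 2.8, tadpoles 1.19, bluegill 0.96, crayfish 0.539. Include each in turn until the next type's E/h falls below the running intake rate.
Rate on top 1: 2.307. tadpoles: 1.19 < 2.307 → exclude; stop.
Optimal diet: shiners — 1 of 4 types.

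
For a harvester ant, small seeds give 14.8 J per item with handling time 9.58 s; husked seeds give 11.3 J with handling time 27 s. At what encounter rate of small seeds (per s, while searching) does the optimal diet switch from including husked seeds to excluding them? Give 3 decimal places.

At the threshold, the rate on small seeds alone equals the profitability of husked seeds: λ·14.8/(1 + λ·9.58) = 11.3/27 = 0.4185.
Rearranging, λ(14.8 − 0.4185×9.58) = 0.4185, so λ = 0.4185/10.79 = 0.03879 per s.

0.039 per s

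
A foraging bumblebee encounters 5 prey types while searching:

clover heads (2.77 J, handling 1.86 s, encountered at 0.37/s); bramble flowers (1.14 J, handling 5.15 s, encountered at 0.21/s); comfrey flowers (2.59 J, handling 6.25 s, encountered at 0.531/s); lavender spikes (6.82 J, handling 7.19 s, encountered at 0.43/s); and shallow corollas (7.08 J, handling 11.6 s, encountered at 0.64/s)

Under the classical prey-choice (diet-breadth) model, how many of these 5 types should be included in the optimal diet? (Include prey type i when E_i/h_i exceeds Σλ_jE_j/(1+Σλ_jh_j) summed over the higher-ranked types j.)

2

Profitabilities (E/h, J/s): clover heads 1.49, lavender spikes 0.949, shallow corollas 0.61, comfrey flowers 0.414, bramble flowers 0.221. Add prey in this order while the next type's profitability exceeds the intake rate on those already taken.
Rate on top 1: 0.6071. lavender spikes: 0.949 > 0.6071 → include.
Rate on top 2: 0.8279. shallow corollas: 0.61 < 0.8279 → exclude; stop.
Optimal diet: clover heads, lavender spikes — 2 of 5 types.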